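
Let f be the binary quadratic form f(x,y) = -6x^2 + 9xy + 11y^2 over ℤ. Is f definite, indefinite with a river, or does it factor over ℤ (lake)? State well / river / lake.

D = b²−4ac = 9² − 4·(-6)·11 = 345
D > 0 non-square ⇒ indefinite ⇒ periodic river

river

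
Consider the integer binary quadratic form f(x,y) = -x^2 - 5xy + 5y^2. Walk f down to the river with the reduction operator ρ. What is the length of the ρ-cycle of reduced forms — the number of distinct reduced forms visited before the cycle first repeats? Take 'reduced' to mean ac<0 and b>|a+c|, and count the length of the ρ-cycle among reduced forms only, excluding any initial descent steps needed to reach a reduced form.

D = 45, ⌊√D⌋ = 6
descent: ρ → (5,5,-1)  [lands on river]
river: ρ → (-1,5,5)
ρ-cycle length = 2 (tail of 1 descent step not counted)

2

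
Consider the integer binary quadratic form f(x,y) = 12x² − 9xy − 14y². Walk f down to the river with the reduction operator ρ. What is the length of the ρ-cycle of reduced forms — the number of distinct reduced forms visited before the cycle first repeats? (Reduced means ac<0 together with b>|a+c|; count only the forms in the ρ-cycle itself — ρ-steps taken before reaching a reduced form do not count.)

D = 753, ⌊√D⌋ = 27
descent: ρ → (-14,9,12)  [lands on river]
river: ρ → (12,15,-11)
river: ρ → (-11,7,16)
river: ρ → (16,25,-2)
river: ρ → (-2,27,3)
river: ρ → (3,27,-2)
river: ρ → (-2,25,16)
river: ρ → (16,7,-11)
river: ρ → (-11,15,12)
river: ρ → (12,9,-14)
river: ρ → (-14,19,7)
river: ρ → (7,23,-8)
river: ρ → (-8,25,4)
river: ρ → (4,23,-14)
river: ρ → (-14,5,13)
river: ρ → (13,21,-6)
river: ρ → (-6,27,1)
river: ρ → (1,27,-6)
river: ρ → (-6,21,13)
river: ρ → (13,5,-14)
river: ρ → (-14,23,4)
river: ρ → (4,25,-8)
river: ρ → (-8,23,7)
river: ρ → (7,19,-14)
ρ-cycle length = 24 (tail of 1 descent step not counted)

24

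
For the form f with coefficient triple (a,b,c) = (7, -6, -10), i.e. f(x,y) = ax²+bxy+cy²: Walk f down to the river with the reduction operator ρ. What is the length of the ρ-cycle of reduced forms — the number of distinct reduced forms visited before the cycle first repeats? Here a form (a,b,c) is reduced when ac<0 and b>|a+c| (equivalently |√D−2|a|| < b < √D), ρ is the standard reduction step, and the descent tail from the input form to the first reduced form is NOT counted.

D = 316, ⌊√D⌋ = 17
descent: ρ → (-10,6,7)  [lands on river]
river: ρ → (7,8,-9)
river: ρ → (-9,10,6)
river: ρ → (6,14,-5)
river: ρ → (-5,16,3)
river: ρ → (3,14,-10)
ρ-cycle length = 6 (tail of 1 descent step not counted)

6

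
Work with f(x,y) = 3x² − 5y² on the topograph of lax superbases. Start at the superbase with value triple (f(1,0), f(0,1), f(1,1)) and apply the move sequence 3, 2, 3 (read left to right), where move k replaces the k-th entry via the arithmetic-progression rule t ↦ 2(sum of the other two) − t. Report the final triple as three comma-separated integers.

start (3,-5,-2) = (f(1,0),f(0,1),f(1,1))
replace slot 3: 2·(3+(-5)) − (-2) = -2 → (3,-5,-2)
replace slot 2: 2·(3+(-2)) − (-5) = 7 → (3,7,-2)
replace slot 3: 2·(3+7) − (-2) = 22 → (3,7,22)

3,7,22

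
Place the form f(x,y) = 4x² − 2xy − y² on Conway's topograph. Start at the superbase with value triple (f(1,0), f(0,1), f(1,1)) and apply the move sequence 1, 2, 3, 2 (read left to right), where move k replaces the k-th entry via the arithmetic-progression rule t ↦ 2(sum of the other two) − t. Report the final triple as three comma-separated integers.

start (4,-1,1) = (f(1,0),f(0,1),f(1,1))
replace slot 1: 2·((-1)+1) − 4 = -4 → (-4,-1,1)
replace slot 2: 2·((-4)+1) − (-1) = -5 → (-4,-5,1)
replace slot 3: 2·((-4)+(-5)) − 1 = -19 → (-4,-5,-19)
replace slot 2: 2·((-4)+(-19)) − (-5) = -41 → (-4,-41,-19)

-4,-41,-19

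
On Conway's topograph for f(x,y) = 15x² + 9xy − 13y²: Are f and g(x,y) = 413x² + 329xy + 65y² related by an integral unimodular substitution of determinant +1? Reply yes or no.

D₁ = 861, D₂ = 861
river cycle of f (length 8): (-13, 17, 11), (11, 27, -3), (-3, 27, 11), (11, 17, -13), (-13, 9, 15), (15, 21, -7), (-7, 21, 15), (15, 9, -13)
river cycle of g (length 8): (11, 27, -3), (-3, 27, 11), (11, 17, -13), (-13, 9, 15), (15, 21, -7), (-7, 21, 15), (15, 9, -13), (-13, 17, 11)
cycles coincide ⇒ equivalent

yes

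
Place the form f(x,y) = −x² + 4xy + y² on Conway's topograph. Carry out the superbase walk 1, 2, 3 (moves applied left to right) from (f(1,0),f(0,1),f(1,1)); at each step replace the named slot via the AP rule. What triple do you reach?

start (-1,1,4) = (f(1,0),f(0,1),f(1,1))
replace slot 1: 2·(1+4) − (-1) = 11 → (11,1,4)
replace slot 2: 2·(11+4) − 1 = 29 → (11,29,4)
replace slot 3: 2·(11+29) − 4 = 76 → (11,29,76)

11,29,76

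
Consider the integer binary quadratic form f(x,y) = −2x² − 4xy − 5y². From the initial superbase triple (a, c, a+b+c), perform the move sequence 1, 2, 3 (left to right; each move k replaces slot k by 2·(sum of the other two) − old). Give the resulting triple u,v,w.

start (-2,-5,-11) = (f(1,0),f(0,1),f(1,1))
replace slot 1: 2·((-5)+(-11)) − (-2) = -30 → (-30,-5,-11)
replace slot 2: 2·((-30)+(-11)) − (-5) = -77 → (-30,-77,-11)
replace slot 3: 2·((-30)+(-77)) − (-11) = -203 → (-30,-77,-203)

-30,-77,-203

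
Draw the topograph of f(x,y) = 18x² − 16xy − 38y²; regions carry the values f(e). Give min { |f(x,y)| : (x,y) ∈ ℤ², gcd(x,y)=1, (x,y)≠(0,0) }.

descent: ρ → (-38,16,18)
descent: ρ → (18,20,-36)  [lands on river]
river: ρ → (-36,52,2)
river: ρ → (2,52,-36)
river: ρ → (-36,20,18)
river: ρ → (18,52,-4)
river: ρ → (-4,52,18)
closes: descent 2, river 6
min |a| on river = 2

2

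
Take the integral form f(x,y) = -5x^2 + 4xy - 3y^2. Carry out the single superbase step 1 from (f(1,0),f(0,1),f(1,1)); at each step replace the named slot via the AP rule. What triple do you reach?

start (-5,-3,-4) = (f(1,0),f(0,1),f(1,1))
replace slot 1: 2·((-3)+(-4)) − (-5) = -9 → (-9,-3,-4)

-9,-3,-4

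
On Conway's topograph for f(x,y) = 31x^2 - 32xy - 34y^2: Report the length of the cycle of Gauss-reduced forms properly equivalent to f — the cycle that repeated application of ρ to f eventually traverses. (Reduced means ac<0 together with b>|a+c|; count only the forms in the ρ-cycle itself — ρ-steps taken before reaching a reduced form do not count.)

D = 5240, ⌊√D⌋ = 72
descent: ρ → (-34,32,31)  [lands on river]
river: ρ → (31,30,-35)
river: ρ → (-35,40,26)
river: ρ → (26,64,-11)
river: ρ → (-11,68,14)
river: ρ → (14,72,-1)
river: ρ → (-1,72,14)
river: ρ → (14,68,-11)
river: ρ → (-11,64,26)
river: ρ → (26,40,-35)
river: ρ → (-35,30,31)
river: ρ → (31,32,-34)
river: ρ → (-34,36,29)
river: ρ → (29,22,-41)
river: ρ → (-41,60,10)
river: ρ → (10,60,-41)
river: ρ → (-41,22,29)
river: ρ → (29,36,-34)
ρ-cycle length = 18 (tail of 1 descent step not counted)

18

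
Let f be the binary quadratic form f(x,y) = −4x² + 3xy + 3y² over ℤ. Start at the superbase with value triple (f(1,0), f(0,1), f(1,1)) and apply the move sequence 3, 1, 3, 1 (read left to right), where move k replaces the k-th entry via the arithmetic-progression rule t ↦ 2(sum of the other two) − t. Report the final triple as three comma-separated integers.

start (-4,3,2) = (f(1,0),f(0,1),f(1,1))
replace slot 3: 2·((-4)+3) − 2 = -4 → (-4,3,-4)
replace slot 1: 2·(3+(-4)) − (-4) = 2 → (2,3,-4)
replace slot 3: 2·(2+3) − (-4) = 14 → (2,3,14)
replace slot 1: 2·(3+14) − 2 = 32 → (32,3,14)

32,3,14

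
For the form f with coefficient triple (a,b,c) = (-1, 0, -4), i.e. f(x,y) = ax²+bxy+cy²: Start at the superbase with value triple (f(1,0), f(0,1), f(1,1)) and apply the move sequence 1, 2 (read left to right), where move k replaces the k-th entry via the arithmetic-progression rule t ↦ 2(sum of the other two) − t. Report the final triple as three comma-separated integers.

start (-1,-4,-5) = (f(1,0),f(0,1),f(1,1))
replace slot 1: 2·((-4)+(-5)) − (-1) = -17 → (-17,-4,-5)
replace slot 2: 2·((-17)+(-5)) − (-4) = -40 → (-17,-40,-5)

-17,-40,-5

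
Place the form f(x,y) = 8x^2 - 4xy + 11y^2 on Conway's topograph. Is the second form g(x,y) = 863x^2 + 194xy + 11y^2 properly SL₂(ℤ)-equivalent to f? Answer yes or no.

D₁ = -336, D₂ = -336
f: reduced (well bottom): (8,-4,11) with a≤c, −a<b≤a
g: flip: (863,194,11)→(11,-194,863)
g: translate: b→4 (≡-194 mod 22), so (11,-194,863)→(11,4,8)
g: flip: (11,4,8)→(8,-4,11)
g: reduced (well bottom): (8,-4,11) with a≤c, −a<b≤a
reduced forms (8, -4, 11) vs (8, -4, 11) ⇒ equivalent

yes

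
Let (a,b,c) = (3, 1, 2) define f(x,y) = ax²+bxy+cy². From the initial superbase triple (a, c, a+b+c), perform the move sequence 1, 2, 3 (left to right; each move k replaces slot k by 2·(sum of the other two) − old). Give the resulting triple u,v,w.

start (3,2,6) = (f(1,0),f(0,1),f(1,1))
replace slot 1: 2·(2+6) − 3 = 13 → (13,2,6)
replace slot 2: 2·(13+6) − 2 = 36 → (13,36,6)
replace slot 3: 2·(13+36) − 6 = 92 → (13,36,92)

13,36,92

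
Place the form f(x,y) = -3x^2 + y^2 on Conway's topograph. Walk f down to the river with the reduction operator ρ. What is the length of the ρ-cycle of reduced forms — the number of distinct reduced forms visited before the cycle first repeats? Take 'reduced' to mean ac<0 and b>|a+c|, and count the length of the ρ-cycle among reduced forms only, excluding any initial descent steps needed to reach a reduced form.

D = 12, ⌊√D⌋ = 3
descent: ρ → (1,2,-2)  [lands on river]
river: ρ → (-2,2,1)
ρ-cycle length = 2 (tail of 1 descent step not counted)

2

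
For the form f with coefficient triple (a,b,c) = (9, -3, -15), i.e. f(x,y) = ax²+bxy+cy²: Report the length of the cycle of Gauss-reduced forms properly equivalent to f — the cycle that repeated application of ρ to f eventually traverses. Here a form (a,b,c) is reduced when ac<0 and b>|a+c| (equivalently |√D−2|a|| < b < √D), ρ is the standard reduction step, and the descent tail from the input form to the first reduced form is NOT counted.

D = 549, ⌊√D⌋ = 23
descent: ρ → (-15,3,9)
descent: ρ → (9,15,-9)  [lands on river]
river: ρ → (-9,21,3)
river: ρ → (3,21,-9)
river: ρ → (-9,15,9)
river: ρ → (9,21,-3)
river: ρ → (-3,21,9)
ρ-cycle length = 6 (tail of 2 descent steps not counted)

6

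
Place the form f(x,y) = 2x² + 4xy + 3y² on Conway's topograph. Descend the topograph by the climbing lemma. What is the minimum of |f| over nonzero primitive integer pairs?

translate: b→0 (≡4 mod 4), so (2,4,3)→(2,0,1)
flip: (2,0,1)→(1,0,2)
reduced (well bottom): (1,0,2) with a≤c, −a<b≤a
well minimum = a = 1

1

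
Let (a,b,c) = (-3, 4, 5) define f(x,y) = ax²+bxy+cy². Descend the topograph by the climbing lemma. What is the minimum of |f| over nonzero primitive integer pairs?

river: ρ → (5,6,-2)
river: ρ → (-2,6,5)
river: ρ → (5,4,-3)
river: ρ → (-3,8,1)
river: ρ → (1,8,-3)
river: ρ → (-3,4,5)
closes: descent 0, river 6
min |a| on river = 1

1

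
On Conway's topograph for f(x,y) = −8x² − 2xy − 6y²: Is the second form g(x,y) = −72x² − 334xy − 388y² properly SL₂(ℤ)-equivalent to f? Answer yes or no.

D₁ = -188, D₂ = -188
f is negative-definite; reduce −f:
−f: flip: (8,2,6)→(6,-2,8)
−f: reduced (well bottom): (6,-2,8) with a≤c, −a<b≤a
flip sign back: reduced form of f is (-6,2,-8)
g is negative-definite; reduce −g:
−g: translate: b→46 (≡334 mod 144), so (72,334,388)→(72,46,8)
−g: flip: (72,46,8)→(8,-46,72)
−g: translate: b→2 (≡-46 mod 16), so (8,-46,72)→(8,2,6)
−g: flip: (8,2,6)→(6,-2,8)
−g: reduced (well bottom): (6,-2,8) with a≤c, −a<b≤a
flip sign back: reduced form of g is (-6,2,-8)
reduced forms (-6, 2, -8) vs (-6, 2, -8) ⇒ equivalent

yes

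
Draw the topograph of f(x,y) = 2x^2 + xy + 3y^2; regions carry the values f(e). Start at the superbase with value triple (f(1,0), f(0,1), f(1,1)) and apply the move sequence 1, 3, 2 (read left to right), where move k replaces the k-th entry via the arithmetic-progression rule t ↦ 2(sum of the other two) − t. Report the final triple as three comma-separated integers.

start (2,3,6) = (f(1,0),f(0,1),f(1,1))
replace slot 1: 2·(3+6) − 2 = 16 → (16,3,6)
replace slot 3: 2·(16+3) − 6 = 32 → (16,3,32)
replace slot 2: 2·(16+32) − 3 = 93 → (16,93,32)

16,93,32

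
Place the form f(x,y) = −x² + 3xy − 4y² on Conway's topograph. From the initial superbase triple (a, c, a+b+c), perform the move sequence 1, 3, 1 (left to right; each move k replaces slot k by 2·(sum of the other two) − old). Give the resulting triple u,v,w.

start (-1,-4,-2) = (f(1,0),f(0,1),f(1,1))
replace slot 1: 2·((-4)+(-2)) − (-1) = -11 → (-11,-4,-2)
replace slot 3: 2·((-11)+(-4)) − (-2) = -28 → (-11,-4,-28)
replace slot 1: 2·((-4)+(-28)) − (-11) = -53 → (-53,-4,-28)

-53,-4,-28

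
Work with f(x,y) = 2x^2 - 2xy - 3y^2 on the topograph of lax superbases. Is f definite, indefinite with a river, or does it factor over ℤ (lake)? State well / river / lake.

D = b²−4ac = (-2)² − 4·2·(-3) = 28
D > 0 non-square ⇒ indefinite ⇒ periodic river

river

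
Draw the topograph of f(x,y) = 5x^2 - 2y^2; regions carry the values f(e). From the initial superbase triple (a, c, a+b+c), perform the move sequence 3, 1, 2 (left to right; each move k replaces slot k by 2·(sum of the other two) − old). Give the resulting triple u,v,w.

start (5,-2,3) = (f(1,0),f(0,1),f(1,1))
replace slot 3: 2·(5+(-2)) − 3 = 3 → (5,-2,3)
replace slot 1: 2·((-2)+3) − 5 = -3 → (-3,-2,3)
replace slot 2: 2·((-3)+3) − (-2) = 2 → (-3,2,3)

-3,2,3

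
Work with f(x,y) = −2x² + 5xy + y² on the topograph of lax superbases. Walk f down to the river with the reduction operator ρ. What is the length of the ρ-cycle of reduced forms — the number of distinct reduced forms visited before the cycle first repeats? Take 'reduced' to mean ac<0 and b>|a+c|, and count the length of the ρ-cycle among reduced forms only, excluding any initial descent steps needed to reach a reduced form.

D = 33, ⌊√D⌋ = 5
river: ρ → (1,5,-2)
river: ρ → (-2,3,3)
river: ρ → (3,3,-2)
river: ρ → (-2,5,1)
ρ-cycle length = 4 (tail of 0 descent steps not counted)

4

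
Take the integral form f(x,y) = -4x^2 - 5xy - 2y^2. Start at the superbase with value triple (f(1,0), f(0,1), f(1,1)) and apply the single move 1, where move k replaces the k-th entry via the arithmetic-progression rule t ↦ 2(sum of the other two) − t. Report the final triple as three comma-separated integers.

start (-4,-2,-11) = (f(1,0),f(0,1),f(1,1))
replace slot 1: 2·((-2)+(-11)) − (-4) = -22 → (-22,-2,-11)

-22,-2,-11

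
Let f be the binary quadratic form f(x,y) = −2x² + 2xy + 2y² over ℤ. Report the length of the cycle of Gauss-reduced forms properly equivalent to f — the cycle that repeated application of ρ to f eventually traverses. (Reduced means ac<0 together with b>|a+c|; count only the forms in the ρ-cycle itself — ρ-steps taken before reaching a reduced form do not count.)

D = 20, ⌊√D⌋ = 4
river: ρ → (2,2,-2)
river: ρ → (-2,2,2)
ρ-cycle length = 2 (tail of 0 descent steps not counted)

2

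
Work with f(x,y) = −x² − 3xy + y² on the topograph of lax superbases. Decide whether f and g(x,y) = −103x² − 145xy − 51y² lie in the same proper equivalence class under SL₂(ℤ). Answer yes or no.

D₁ = 13, D₂ = 13
river cycle of f (length 2): (1, 3, -1), (-1, 3, 1)
river cycle of g (length 2): (-1, 3, 1), (1, 3, -1)
cycles coincide ⇒ equivalent

yes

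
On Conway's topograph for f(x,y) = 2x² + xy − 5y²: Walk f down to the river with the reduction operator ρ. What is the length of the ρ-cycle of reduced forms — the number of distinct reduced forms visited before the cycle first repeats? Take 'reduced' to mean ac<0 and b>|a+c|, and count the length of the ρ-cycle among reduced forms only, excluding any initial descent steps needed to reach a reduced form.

D = 41, ⌊√D⌋ = 6
descent: ρ → (-5,-1,2)
descent: ρ → (2,5,-2)  [lands on river]
river: ρ → (-2,3,4)
river: ρ → (4,5,-1)
river: ρ → (-1,5,4)
river: ρ → (4,3,-2)
river: ρ → (-2,5,2)
river: ρ → (2,3,-4)
river: ρ → (-4,5,1)
river: ρ → (1,5,-4)
river: ρ → (-4,3,2)
ρ-cycle length = 10 (tail of 2 descent steps not counted)

10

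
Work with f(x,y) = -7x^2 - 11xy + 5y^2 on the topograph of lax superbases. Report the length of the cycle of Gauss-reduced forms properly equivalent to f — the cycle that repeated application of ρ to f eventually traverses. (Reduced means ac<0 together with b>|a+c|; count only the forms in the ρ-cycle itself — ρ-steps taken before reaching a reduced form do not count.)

D = 261, ⌊√D⌋ = 16
descent: ρ → (5,11,-7)  [lands on river]
river: ρ → (-7,3,9)
river: ρ → (9,15,-1)
river: ρ → (-1,15,9)
river: ρ → (9,3,-7)
river: ρ → (-7,11,5)
river: ρ → (5,9,-9)
river: ρ → (-9,9,5)
ρ-cycle length = 8 (tail of 1 descent step not counted)

8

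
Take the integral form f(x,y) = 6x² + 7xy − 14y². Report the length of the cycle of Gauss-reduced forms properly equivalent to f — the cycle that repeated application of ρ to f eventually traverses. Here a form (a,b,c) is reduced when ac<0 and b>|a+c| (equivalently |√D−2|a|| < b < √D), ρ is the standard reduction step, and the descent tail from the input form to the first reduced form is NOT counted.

D = 385, ⌊√D⌋ = 19
descent: ρ → (-14,-7,6)
descent: ρ → (6,19,-1)  [lands on river]
river: ρ → (-1,19,6)
river: ρ → (6,17,-4)
river: ρ → (-4,15,10)
river: ρ → (10,5,-9)
river: ρ → (-9,13,6)
river: ρ → (6,11,-11)
river: ρ → (-11,11,6)
river: ρ → (6,13,-9)
river: ρ → (-9,5,10)
river: ρ → (10,15,-4)
river: ρ → (-4,17,6)
ρ-cycle length = 12 (tail of 2 descent steps not counted)

12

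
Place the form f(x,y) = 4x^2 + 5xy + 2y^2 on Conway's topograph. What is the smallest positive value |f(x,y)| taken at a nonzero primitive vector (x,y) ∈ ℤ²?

translate: b→-3 (≡5 mod 8), so (4,5,2)→(4,-3,1)
flip: (4,-3,1)→(1,3,4)
translate: b→1 (≡3 mod 2), so (1,3,4)→(1,1,2)
reduced (well bottom): (1,1,2) with a≤c, −a<b≤a
well minimum = a = 1

1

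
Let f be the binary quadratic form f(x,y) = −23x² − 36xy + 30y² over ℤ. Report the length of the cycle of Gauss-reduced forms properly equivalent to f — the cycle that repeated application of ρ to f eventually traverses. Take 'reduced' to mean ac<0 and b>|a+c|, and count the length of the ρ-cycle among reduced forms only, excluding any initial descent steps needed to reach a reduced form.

D = 4056, ⌊√D⌋ = 63
descent: ρ → (30,36,-23)  [lands on river]
river: ρ → (-23,56,10)
river: ρ → (10,44,-53)
river: ρ → (-53,62,1)
river: ρ → (1,62,-53)
river: ρ → (-53,44,10)
river: ρ → (10,56,-23)
river: ρ → (-23,36,30)
river: ρ → (30,24,-29)
river: ρ → (-29,34,25)
river: ρ → (25,16,-38)
river: ρ → (-38,60,3)
river: ρ → (3,60,-38)
river: ρ → (-38,16,25)
river: ρ → (25,34,-29)
river: ρ → (-29,24,30)
ρ-cycle length = 16 (tail of 1 descent step not counted)

16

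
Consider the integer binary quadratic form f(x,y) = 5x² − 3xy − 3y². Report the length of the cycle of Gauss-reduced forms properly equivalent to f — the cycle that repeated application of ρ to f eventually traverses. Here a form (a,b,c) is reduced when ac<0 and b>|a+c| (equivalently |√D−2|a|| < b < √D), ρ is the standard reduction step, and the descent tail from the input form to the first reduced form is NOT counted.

D = 69, ⌊√D⌋ = 8
descent: ρ → (-3,3,5)  [lands on river]
river: ρ → (5,7,-1)
river: ρ → (-1,7,5)
river: ρ → (5,3,-3)
ρ-cycle length = 4 (tail of 1 descent step not counted)

4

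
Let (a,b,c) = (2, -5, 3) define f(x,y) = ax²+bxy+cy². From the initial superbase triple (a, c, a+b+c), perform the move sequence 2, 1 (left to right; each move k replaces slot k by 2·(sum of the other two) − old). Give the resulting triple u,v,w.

start (2,3,0) = (f(1,0),f(0,1),f(1,1))
replace slot 2: 2·(2+0) − 3 = 1 → (2,1,0)
replace slot 1: 2·(1+0) − 2 = 0 → (0,1,0)

0,1,0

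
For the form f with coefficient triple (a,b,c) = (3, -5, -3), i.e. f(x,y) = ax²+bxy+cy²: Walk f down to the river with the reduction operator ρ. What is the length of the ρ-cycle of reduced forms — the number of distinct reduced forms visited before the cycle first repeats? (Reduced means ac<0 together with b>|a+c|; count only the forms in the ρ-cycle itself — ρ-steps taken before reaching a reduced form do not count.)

D = 61, ⌊√D⌋ = 7
descent: ρ → (-3,5,3)  [lands on river]
river: ρ → (3,7,-1)
river: ρ → (-1,7,3)
river: ρ → (3,5,-3)
river: ρ → (-3,7,1)
river: ρ → (1,7,-3)
ρ-cycle length = 6 (tail of 1 descent step not counted)

6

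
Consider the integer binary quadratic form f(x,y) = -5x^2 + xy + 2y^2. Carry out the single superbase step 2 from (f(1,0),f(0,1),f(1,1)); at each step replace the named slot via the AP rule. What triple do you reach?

start (-5,2,-2) = (f(1,0),f(0,1),f(1,1))
replace slot 2: 2·((-5)+(-2)) − 2 = -16 → (-5,-16,-2)

-5,-16,-2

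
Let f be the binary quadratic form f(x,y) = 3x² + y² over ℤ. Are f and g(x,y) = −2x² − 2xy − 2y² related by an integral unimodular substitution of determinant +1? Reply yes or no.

D₁ = -12, D₂ = -12
f: flip: (3,0,1)→(1,0,3)
f: reduced (well bottom): (1,0,3) with a≤c, −a<b≤a
g is negative-definite; reduce −g:
−g: reduced (well bottom): (2,2,2) with a≤c, −a<b≤a
flip sign back: reduced form of g is (-2,-2,-2)
reduced forms (1, 0, 3) vs (-2, -2, -2) ⇒ inequivalent

no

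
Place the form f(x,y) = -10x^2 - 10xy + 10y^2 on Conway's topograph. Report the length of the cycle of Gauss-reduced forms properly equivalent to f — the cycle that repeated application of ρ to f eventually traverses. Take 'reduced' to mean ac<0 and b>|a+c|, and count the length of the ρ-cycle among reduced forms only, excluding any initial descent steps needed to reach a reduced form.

D = 500, ⌊√D⌋ = 22
descent: ρ → (10,10,-10)  [lands on river]
river: ρ → (-10,10,10)
ρ-cycle length = 2 (tail of 1 descent step not counted)

2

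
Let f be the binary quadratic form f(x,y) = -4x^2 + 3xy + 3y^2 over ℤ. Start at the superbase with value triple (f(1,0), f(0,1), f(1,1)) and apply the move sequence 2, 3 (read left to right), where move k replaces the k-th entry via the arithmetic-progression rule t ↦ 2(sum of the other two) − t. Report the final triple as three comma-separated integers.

start (-4,3,2) = (f(1,0),f(0,1),f(1,1))
replace slot 2: 2·((-4)+2) − 3 = -7 → (-4,-7,2)
replace slot 3: 2·((-4)+(-7)) − 2 = -24 → (-4,-7,-24)

-4,-7,-24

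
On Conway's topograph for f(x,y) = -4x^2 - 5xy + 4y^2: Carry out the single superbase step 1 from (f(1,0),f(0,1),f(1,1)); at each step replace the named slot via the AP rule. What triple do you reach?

start (-4,4,-5) = (f(1,0),f(0,1),f(1,1))
replace slot 1: 2·(4+(-5)) − (-4) = 2 → (2,4,-5)

2,4,-5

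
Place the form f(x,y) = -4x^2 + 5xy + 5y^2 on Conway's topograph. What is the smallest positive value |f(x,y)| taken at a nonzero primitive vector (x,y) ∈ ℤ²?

river: ρ → (5,5,-4)
river: ρ → (-4,3,6)
river: ρ → (6,9,-1)
river: ρ → (-1,9,6)
river: ρ → (6,3,-4)
river: ρ → (-4,5,5)
closes: descent 0, river 6
min |a| on river = 1

1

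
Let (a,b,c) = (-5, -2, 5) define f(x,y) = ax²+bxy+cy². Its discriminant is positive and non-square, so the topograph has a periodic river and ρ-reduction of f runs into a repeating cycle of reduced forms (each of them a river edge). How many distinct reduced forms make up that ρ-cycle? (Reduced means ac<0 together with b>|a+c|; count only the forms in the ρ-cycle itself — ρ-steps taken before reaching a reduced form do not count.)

D = 104, ⌊√D⌋ = 10
descent: ρ → (5,2,-5)  [lands on river]
river: ρ → (-5,8,2)
river: ρ → (2,8,-5)
river: ρ → (-5,2,5)
river: ρ → (5,8,-2)
river: ρ → (-2,8,5)
ρ-cycle length = 6 (tail of 1 descent step not counted)

6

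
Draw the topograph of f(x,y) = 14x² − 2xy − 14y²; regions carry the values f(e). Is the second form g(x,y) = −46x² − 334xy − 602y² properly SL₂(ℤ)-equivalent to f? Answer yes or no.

D₁ = 788, D₂ = 788
river cycle of f (length 6): (-14, 2, 14), (14, 26, -2), (-2, 26, 14), (14, 2, -14), (-14, 26, 2), (2, 26, -14)
river cycle of g (length 6): (-2, 26, 14), (14, 2, -14), (-14, 26, 2), (2, 26, -14), (-14, 2, 14), (14, 26, -2)
cycles coincide ⇒ equivalent

yes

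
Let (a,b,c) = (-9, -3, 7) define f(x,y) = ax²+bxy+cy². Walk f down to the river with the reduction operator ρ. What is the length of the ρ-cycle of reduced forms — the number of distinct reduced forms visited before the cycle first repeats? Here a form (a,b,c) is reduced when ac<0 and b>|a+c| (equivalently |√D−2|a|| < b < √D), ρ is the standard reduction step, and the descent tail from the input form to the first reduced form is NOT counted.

D = 261, ⌊√D⌋ = 16
descent: ρ → (7,3,-9)  [lands on river]
river: ρ → (-9,15,1)
river: ρ → (1,15,-9)
river: ρ → (-9,3,7)
river: ρ → (7,11,-5)
river: ρ → (-5,9,9)
river: ρ → (9,9,-5)
river: ρ → (-5,11,7)
ρ-cycle length = 8 (tail of 1 descent step not counted)

8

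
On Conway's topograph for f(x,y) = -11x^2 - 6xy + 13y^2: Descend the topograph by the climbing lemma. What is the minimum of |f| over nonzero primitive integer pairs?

descent: ρ → (13,6,-11)  [lands on river]
river: ρ → (-11,16,8)
river: ρ → (8,16,-11)
river: ρ → (-11,6,13)
river: ρ → (13,20,-4)
river: ρ → (-4,20,13)
closes: descent 1, river 6
min |a| on river = 4

4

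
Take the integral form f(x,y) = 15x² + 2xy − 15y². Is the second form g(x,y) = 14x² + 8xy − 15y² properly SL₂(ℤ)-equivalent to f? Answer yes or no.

D₁ = 904, D₂ = 904
river cycle of f (length 6): (-15, 28, 2), (2, 28, -15), (-15, 2, 15), (15, 28, -2), (-2, 28, 15), (15, 2, -15)
river cycle of g (length 10): (-15, 22, 7), (7, 20, -18), (-18, 16, 9), (9, 20, -14), (-14, 8, 15), (15, 22, -7), (-7, 20, 18), (18, 16, -9), (-9, 20, 14), (14, 8, -15)
cycles differ ⇒ inequivalent

no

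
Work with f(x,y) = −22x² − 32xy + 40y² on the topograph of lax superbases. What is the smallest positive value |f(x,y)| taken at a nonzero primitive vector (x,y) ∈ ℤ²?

descent: ρ → (40,32,-22)  [lands on river]
river: ρ → (-22,56,16)
river: ρ → (16,40,-46)
river: ρ → (-46,52,10)
river: ρ → (10,48,-56)
river: ρ → (-56,64,2)
river: ρ → (2,64,-56)
river: ρ → (-56,48,10)
river: ρ → (10,52,-46)
river: ρ → (-46,40,16)
river: ρ → (16,56,-22)
river: ρ → (-22,32,40)
river: ρ → (40,48,-14)
river: ρ → (-14,64,8)
river: ρ → (8,64,-14)
river: ρ → (-14,48,40)
closes: descent 1, river 16
min |a| on river = 2

2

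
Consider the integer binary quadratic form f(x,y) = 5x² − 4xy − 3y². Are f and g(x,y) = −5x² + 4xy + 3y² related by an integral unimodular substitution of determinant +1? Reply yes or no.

D₁ = 76, D₂ = 76
river cycle of f (length 6): (-3, 4, 5), (5, 6, -2), (-2, 6, 5), (5, 4, -3), (-3, 8, 1), (1, 8, -3)
river cycle of g (length 6): (3, 8, -1), (-1, 8, 3), (3, 4, -5), (-5, 6, 2), (2, 6, -5), (-5, 4, 3)
cycles differ ⇒ inequivalent

no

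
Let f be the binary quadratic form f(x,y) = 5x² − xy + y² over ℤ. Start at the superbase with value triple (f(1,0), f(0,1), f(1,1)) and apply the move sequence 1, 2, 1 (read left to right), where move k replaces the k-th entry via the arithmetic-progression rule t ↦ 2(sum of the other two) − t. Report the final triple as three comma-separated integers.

start (5,1,5) = (f(1,0),f(0,1),f(1,1))
replace slot 1: 2·(1+5) − 5 = 7 → (7,1,5)
replace slot 2: 2·(7+5) − 1 = 23 → (7,23,5)
replace slot 1: 2·(23+5) − 7 = 49 → (49,23,5)

49,23,5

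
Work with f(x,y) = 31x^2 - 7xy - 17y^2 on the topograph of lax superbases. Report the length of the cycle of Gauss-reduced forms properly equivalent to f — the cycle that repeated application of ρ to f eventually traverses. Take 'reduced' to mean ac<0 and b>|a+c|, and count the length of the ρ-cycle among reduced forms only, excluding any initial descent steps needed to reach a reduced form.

D = 2157, ⌊√D⌋ = 46
descent: ρ → (-17,41,7)  [lands on river]
river: ρ → (7,43,-11)
river: ρ → (-11,45,3)
river: ρ → (3,45,-11)
river: ρ → (-11,43,7)
river: ρ → (7,41,-17)
river: ρ → (-17,27,21)
river: ρ → (21,15,-23)
river: ρ → (-23,31,13)
river: ρ → (13,21,-33)
river: ρ → (-33,45,1)
river: ρ → (1,45,-33)
river: ρ → (-33,21,13)
river: ρ → (13,31,-23)
river: ρ → (-23,15,21)
river: ρ → (21,27,-17)
ρ-cycle length = 16 (tail of 1 descent step not counted)

16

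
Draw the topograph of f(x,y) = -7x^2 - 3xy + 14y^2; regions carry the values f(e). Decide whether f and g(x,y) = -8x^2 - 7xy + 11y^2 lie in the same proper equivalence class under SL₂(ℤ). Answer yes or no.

D₁ = 401, D₂ = 401
river cycle of f (length 10): (-7, 11, 10), (10, 9, -8), (-8, 7, 11), (11, 15, -4), (-4, 17, 7), (7, 11, -10), (-10, 9, 8), (8, 7, -11), (-11, 15, 4), (4, 17, -7)
river cycle of g (length 10): (11, 7, -8), (-8, 9, 10), (10, 11, -7), (-7, 17, 4), (4, 15, -11), (-11, 7, 8), (8, 9, -10), (-10, 11, 7), (7, 17, -4), (-4, 15, 11)
cycles differ ⇒ inequivalent

no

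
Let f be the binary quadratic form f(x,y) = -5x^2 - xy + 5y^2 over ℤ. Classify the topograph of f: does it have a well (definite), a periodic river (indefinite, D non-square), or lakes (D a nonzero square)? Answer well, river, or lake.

D = b²−4ac = (-1)² − 4·(-5)·5 = 101
D > 0 non-square ⇒ indefinite ⇒ periodic river

river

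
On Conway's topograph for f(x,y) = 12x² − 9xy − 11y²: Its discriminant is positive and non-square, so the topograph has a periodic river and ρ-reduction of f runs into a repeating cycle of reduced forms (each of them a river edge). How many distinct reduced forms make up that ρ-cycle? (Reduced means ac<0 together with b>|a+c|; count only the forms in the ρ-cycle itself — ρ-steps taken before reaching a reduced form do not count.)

D = 609, ⌊√D⌋ = 24
descent: ρ → (-11,9,12)  [lands on river]
river: ρ → (12,15,-8)
river: ρ → (-8,17,10)
river: ρ → (10,23,-2)
river: ρ → (-2,21,21)
river: ρ → (21,21,-2)
river: ρ → (-2,23,10)
river: ρ → (10,17,-8)
river: ρ → (-8,15,12)
river: ρ → (12,9,-11)
river: ρ → (-11,13,10)
river: ρ → (10,7,-14)
river: ρ → (-14,21,3)
river: ρ → (3,21,-14)
river: ρ → (-14,7,10)
river: ρ → (10,13,-11)
ρ-cycle length = 16 (tail of 1 descent step not counted)

16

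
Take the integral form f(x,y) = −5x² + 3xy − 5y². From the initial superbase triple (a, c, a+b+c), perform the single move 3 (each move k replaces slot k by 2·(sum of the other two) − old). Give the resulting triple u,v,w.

start (-5,-5,-7) = (f(1,0),f(0,1),f(1,1))
replace slot 3: 2·((-5)+(-5)) − (-7) = -13 → (-5,-5,-13)

-5,-5,-13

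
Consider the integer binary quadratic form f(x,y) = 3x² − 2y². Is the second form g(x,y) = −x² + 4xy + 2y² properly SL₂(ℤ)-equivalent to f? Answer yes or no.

D₁ = 24, D₂ = 24
river cycle of f (length 2): (-2, 4, 1), (1, 4, -2)
river cycle of g (length 2): (2, 4, -1), (-1, 4, 2)
cycles differ ⇒ inequivalent

no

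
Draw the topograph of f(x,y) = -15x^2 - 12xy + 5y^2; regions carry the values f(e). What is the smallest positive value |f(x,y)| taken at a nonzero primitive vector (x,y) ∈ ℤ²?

descent: ρ → (5,12,-15)  [lands on river]
river: ρ → (-15,18,2)
river: ρ → (2,18,-15)
river: ρ → (-15,12,5)
river: ρ → (5,18,-6)
river: ρ → (-6,18,5)
closes: descent 1, river 6
min |a| on river = 2

2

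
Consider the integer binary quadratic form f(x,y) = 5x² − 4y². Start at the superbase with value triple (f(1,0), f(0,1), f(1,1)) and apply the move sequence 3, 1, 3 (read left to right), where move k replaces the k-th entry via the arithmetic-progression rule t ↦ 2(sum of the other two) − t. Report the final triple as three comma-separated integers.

start (5,-4,1) = (f(1,0),f(0,1),f(1,1))
replace slot 3: 2·(5+(-4)) − 1 = 1 → (5,-4,1)
replace slot 1: 2·((-4)+1) − 5 = -11 → (-11,-4,1)
replace slot 3: 2·((-11)+(-4)) − 1 = -31 → (-11,-4,-31)

-11,-4,-31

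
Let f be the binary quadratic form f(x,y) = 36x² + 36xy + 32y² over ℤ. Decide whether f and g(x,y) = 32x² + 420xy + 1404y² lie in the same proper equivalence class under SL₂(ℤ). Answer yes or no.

D₁ = -3312, D₂ = -3312
f: flip: (36,36,32)→(32,-36,36)
f: translate: b→28 (≡-36 mod 64), so (32,-36,36)→(32,28,32)
f: reduced (well bottom): (32,28,32) with a≤c, −a<b≤a
g: translate: b→-28 (≡420 mod 64), so (32,420,1404)→(32,-28,32)
g: flip: (32,-28,32)→(32,28,32)
g: reduced (well bottom): (32,28,32) with a≤c, −a<b≤a
reduced forms (32, 28, 32) vs (32, 28, 32) ⇒ equivalent

yes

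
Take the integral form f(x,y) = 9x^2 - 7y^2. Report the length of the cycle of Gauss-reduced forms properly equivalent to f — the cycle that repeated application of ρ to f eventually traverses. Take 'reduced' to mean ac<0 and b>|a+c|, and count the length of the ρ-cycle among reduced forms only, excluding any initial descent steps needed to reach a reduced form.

D = 252, ⌊√D⌋ = 15
descent: ρ → (-7,14,2)  [lands on river]
river: ρ → (2,14,-7)
ρ-cycle length = 2 (tail of 1 descent step not counted)

2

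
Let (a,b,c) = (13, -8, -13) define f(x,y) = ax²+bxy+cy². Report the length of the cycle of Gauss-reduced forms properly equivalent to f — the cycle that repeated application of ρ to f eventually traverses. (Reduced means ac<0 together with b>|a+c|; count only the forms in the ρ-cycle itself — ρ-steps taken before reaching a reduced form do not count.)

D = 740, ⌊√D⌋ = 27
descent: ρ → (-13,8,13)  [lands on river]
river: ρ → (13,18,-8)
river: ρ → (-8,14,17)
river: ρ → (17,20,-5)
river: ρ → (-5,20,17)
river: ρ → (17,14,-8)
river: ρ → (-8,18,13)
river: ρ → (13,8,-13)
river: ρ → (-13,18,8)
river: ρ → (8,14,-17)
river: ρ → (-17,20,5)
river: ρ → (5,20,-17)
river: ρ → (-17,14,8)
river: ρ → (8,18,-13)
ρ-cycle length = 14 (tail of 1 descent step not counted)

14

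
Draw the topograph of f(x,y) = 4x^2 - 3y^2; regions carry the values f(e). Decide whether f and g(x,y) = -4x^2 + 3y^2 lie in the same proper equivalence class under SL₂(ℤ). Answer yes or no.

D₁ = 48, D₂ = 48
river cycle of f (length 2): (-3, 6, 1), (1, 6, -3)
river cycle of g (length 2): (3, 6, -1), (-1, 6, 3)
cycles differ ⇒ inequivalent

no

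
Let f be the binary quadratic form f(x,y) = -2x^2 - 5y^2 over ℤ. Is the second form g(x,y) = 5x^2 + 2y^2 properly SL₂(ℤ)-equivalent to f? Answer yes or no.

D₁ = -40, D₂ = -40
f is negative-definite; reduce −f:
−f: reduced (well bottom): (2,0,5) with a≤c, −a<b≤a
flip sign back: reduced form of f is (-2,0,-5)
g: flip: (5,0,2)→(2,0,5)
g: reduced (well bottom): (2,0,5) with a≤c, −a<b≤a
reduced forms (-2, 0, -5) vs (2, 0, 5) ⇒ inequivalent

no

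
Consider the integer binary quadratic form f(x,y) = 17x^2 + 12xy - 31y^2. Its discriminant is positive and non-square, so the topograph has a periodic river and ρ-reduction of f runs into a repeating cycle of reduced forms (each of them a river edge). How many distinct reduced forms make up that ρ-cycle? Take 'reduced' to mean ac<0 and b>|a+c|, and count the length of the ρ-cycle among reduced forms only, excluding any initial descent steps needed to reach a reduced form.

D = 2252, ⌊√D⌋ = 47
descent: ρ → (-31,-12,17)
descent: ρ → (17,46,-2)  [lands on river]
river: ρ → (-2,46,17)
river: ρ → (17,22,-26)
river: ρ → (-26,30,13)
river: ρ → (13,22,-34)
river: ρ → (-34,46,1)
river: ρ → (1,46,-34)
river: ρ → (-34,22,13)
river: ρ → (13,30,-26)
river: ρ → (-26,22,17)
ρ-cycle length = 10 (tail of 2 descent steps not counted)

10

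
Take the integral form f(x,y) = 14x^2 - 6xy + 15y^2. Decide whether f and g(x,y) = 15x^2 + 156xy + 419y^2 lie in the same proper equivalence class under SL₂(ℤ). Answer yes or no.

D₁ = -804, D₂ = -804
f: reduced (well bottom): (14,-6,15) with a≤c, −a<b≤a
g: translate: b→6 (≡156 mod 30), so (15,156,419)→(15,6,14)
g: flip: (15,6,14)→(14,-6,15)
g: reduced (well bottom): (14,-6,15) with a≤c, −a<b≤a
reduced forms (14, -6, 15) vs (14, -6, 15) ⇒ equivalent

yes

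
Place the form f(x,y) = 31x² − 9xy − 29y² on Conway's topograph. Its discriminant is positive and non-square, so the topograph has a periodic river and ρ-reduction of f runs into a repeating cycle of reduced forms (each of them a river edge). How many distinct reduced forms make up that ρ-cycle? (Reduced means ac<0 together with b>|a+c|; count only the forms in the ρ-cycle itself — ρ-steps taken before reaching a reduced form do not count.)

D = 3677, ⌊√D⌋ = 60
descent: ρ → (-29,9,31)  [lands on river]
river: ρ → (31,53,-7)
river: ρ → (-7,59,7)
river: ρ → (7,53,-31)
river: ρ → (-31,9,29)
river: ρ → (29,49,-11)
river: ρ → (-11,39,49)
river: ρ → (49,59,-1)
river: ρ → (-1,59,49)
river: ρ → (49,39,-11)
river: ρ → (-11,49,29)
river: ρ → (29,9,-31)
river: ρ → (-31,53,7)
river: ρ → (7,59,-7)
river: ρ → (-7,53,31)
river: ρ → (31,9,-29)
river: ρ → (-29,49,11)
river: ρ → (11,39,-49)
river: ρ → (-49,59,1)
river: ρ → (1,59,-49)
river: ρ → (-49,39,11)
river: ρ → (11,49,-29)
ρ-cycle length = 22 (tail of 1 descent step not counted)

22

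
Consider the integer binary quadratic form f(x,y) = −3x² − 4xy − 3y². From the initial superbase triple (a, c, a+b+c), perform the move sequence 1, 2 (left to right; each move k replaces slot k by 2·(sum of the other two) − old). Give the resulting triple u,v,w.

start (-3,-3,-10) = (f(1,0),f(0,1),f(1,1))
replace slot 1: 2·((-3)+(-10)) − (-3) = -23 → (-23,-3,-10)
replace slot 2: 2·((-23)+(-10)) − (-3) = -63 → (-23,-63,-10)

-23,-63,-10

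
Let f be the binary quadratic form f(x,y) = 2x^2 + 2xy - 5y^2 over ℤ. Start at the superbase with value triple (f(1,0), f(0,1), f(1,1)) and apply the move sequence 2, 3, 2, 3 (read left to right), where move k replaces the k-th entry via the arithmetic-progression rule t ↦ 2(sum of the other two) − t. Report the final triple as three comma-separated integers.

start (2,-5,-1) = (f(1,0),f(0,1),f(1,1))
replace slot 2: 2·(2+(-1)) − (-5) = 7 → (2,7,-1)
replace slot 3: 2·(2+7) − (-1) = 19 → (2,7,19)
replace slot 2: 2·(2+19) − 7 = 35 → (2,35,19)
replace slot 3: 2·(2+35) − 19 = 55 → (2,35,55)

2,35,55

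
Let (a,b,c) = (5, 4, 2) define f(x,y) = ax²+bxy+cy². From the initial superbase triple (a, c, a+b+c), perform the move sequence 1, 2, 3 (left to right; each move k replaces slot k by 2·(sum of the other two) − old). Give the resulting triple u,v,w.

start (5,2,11) = (f(1,0),f(0,1),f(1,1))
replace slot 1: 2·(2+11) − 5 = 21 → (21,2,11)
replace slot 2: 2·(21+11) − 2 = 62 → (21,62,11)
replace slot 3: 2·(21+62) − 11 = 155 → (21,62,155)

21,62,155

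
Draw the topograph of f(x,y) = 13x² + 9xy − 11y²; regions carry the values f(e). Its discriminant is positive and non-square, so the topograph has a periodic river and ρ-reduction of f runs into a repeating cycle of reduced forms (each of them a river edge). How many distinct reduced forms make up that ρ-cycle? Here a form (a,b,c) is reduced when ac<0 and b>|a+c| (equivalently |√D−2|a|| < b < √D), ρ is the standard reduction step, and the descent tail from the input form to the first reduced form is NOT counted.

D = 653, ⌊√D⌋ = 25
river: ρ → (-11,13,11)
river: ρ → (11,9,-13)
river: ρ → (-13,17,7)
river: ρ → (7,25,-1)
river: ρ → (-1,25,7)
river: ρ → (7,17,-13)
river: ρ → (-13,9,11)
river: ρ → (11,13,-11)
river: ρ → (-11,9,13)
river: ρ → (13,17,-7)
river: ρ → (-7,25,1)
river: ρ → (1,25,-7)
river: ρ → (-7,17,13)
river: ρ → (13,9,-11)
ρ-cycle length = 14 (tail of 0 descent steps not counted)

14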